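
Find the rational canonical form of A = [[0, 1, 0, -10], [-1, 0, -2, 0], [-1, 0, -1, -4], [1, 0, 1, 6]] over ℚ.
R = [[0, 0, 0, -2], [1, 0, 0, 7], [0, 1, 0, -9], [0, 0, 1, 5]]

The invariant factors of A (the non-unit diagonal entries of the Smith normal form of xI - A over ℚ[x]) are (x - 2)(x - 1)^3, each dividing the next. The characteristic polynomial is their product, (x - 2)(x - 1)^3.

The rational canonical form is the block-diagonal matrix of companion matrices C(f_i):
R = [[0, 0, 0, -2], [1, 0, 0, 7], [0, 1, 0, -9], [0, 0, 1, 5]].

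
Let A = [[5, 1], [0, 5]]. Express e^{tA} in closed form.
A has Jordan form J = [[5, 1], [0, 5]] with A = PJP^{-1}, so e^{tA} = P e^{tJ} P^{-1}.

For a Jordan block J_k(λ), e^{tJ_k(λ)} = e^{λt} · (I + tN + t^2 N^2/2! + ... + t^{k-1} N^{k-1}/(k-1)!) where N is the nilpotent superdiagonal part.

Assembling the blocks and conjugating back gives the entries of e^{tA} as shown above.

e^{tA} = [[e^{5*t}, t*e^{5*t}], [0, e^{5*t}]]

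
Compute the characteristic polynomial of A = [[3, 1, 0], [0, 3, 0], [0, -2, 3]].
xI - A = [[x - 3, -1, 0], [0, x - 3, 0], [0, 2, x - 3]].

Expanding det(xI - A) along the first row:
det(xI - A) = + (x - 3)·det([[x - 3, 0], [2, x - 3]]) - (-1)·det([[0, 0], [0, x - 3]]) + (0)·det([[0, x - 3], [0, 2]]).

Evaluating gives χ_A(x) = x^3 - 9x^2 + 27x - 27 = (x - 3)^3.

χ_A(x) = (x - 3)^3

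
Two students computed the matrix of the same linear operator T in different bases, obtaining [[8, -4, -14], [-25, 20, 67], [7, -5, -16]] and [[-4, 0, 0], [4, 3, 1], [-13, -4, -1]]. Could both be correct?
trace(A) = 12 but trace(B) = -2. The trace is a similarity invariant, so A and B are not similar.

No.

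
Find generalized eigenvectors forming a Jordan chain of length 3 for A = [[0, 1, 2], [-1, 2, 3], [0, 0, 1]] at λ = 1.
We seek v_1 ∈ ker((A - I)^3) \ ker((A - I)^2), then set v_{i+1} = (A - I) v_i.

One such chain is v_1 = [[0, -2, 1]]^T, v_2 = [[0, 1, 0]]^T, v_3 = [[1, 1, 0]]^T. Check: (A - I) v_3 = [[0, 0, 0]]^T = 0.

v_1 = [[0, -2, 1]]^T, v_2 = [[0, 1, 0]]^T, v_3 = [[1, 1, 0]]^T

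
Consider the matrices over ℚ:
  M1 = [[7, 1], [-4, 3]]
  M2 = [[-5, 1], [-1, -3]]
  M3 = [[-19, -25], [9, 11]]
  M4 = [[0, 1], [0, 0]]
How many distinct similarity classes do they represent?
Characteristic polynomials: χ_{M1} = (x - 5)^2, χ_{M2} = (x + 4)^2, χ_{M3} = (x + 4)^2, χ_{M4} = x^2.

{M1}: invariant factors (x - 5)^2.

{M2, M3}: invariant factors (x + 4)^2.

{M4}: invariant factors x^2.

Matrices are similar if and only if their invariant-factor lists agree; the partition into similarity classes is {M1}, {M2, M3}, {M4}.

3 classes: {M1}, {M2, M3}, {M4}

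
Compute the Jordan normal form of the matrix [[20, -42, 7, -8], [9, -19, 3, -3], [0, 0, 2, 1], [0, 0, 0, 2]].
J = [[-1, 0, 0, 0], [0, 2, 1, 0], [0, 0, 2, 1], [0, 0, 0, 2]]

The characteristic polynomial is det(xI - A) = (x - 2)^3(x + 1), so the eigenvalues are -1 (algebraic multiplicity 1), 2 (algebraic multiplicity 3).

For λ = -1: algebraic multiplicity 1 gives one 1×1 block.

For λ = 2: rank(A - 2I) = 3, rank((A - 2I)^2) = 2, rank((A - 2I)^3) = 1. The eigenspace has dimension 4 - 3 = 1, so there is 1 Jordan block; the rank sequence gives block sizes [3].

Assembling the blocks gives the Jordan form J above.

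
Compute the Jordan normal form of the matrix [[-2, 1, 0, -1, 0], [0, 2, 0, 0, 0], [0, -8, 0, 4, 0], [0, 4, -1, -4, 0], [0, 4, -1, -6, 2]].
The characteristic polynomial is det(xI - A) = (x - 2)^2(x + 2)^3, so the eigenvalues are -2 (algebraic multiplicity 3), 2 (algebraic multiplicity 2).

For λ = -2: rank(A + 2I) = 4, rank((A + 2I)^2) = 3, rank((A + 2I)^3) = 2. The eigenspace has dimension 5 - 4 = 1, so there is 1 Jordan block; the rank sequence gives block sizes [3].

For λ = 2: rank(A - 2I) = 3. The eigenspace has dimension 5 - 3 = 2, so there are 2 Jordan blocks; the rank sequence gives block sizes [1, 1].

Assembling the blocks gives the Jordan form J above.

J = [[-2, 1, 0, 0, 0], [0, -2, 1, 0, 0], [0, 0, -2, 0, 0], [0, 0, 0, 2, 0], [0, 0, 0, 0, 2]]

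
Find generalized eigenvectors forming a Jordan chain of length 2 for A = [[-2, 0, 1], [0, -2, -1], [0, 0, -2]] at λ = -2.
We seek v_1 ∈ ker((A + 2I)^2) \ ker(A + 2I), then set v_{i+1} = (A + 2I) v_i.

One such chain is v_1 = [[1, -3, 1]]^T, v_2 = [[1, -1, 0]]^T. Check: (A + 2I) v_2 = [[0, 0, 0]]^T = 0.

v_1 = [[1, -3, 1]]^T, v_2 = [[1, -1, 0]]^T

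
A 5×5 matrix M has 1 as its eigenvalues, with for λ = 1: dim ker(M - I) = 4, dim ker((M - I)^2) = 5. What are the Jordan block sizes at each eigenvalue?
λ = 1: successive nullity increments [4, 1] count blocks of size ≥ k; block sizes are [2, 1, 1, 1].

Jordan blocks: (1, 2), (1, 1), (1, 1), (1, 1)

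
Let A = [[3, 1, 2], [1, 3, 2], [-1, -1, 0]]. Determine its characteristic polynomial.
xI - A = [[x - 3, -1, -2], [-1, x - 3, -2], [1, 1, x]].

Expanding det(xI - A) along the first row:
det(xI - A) = + (x - 3)·det([[x - 3, -2], [1, x]]) - (-1)·det([[-1, -2], [1, x]]) + (-2)·det([[-1, x - 3], [1, 1]]).

Evaluating gives χ_A(x) = x^3 - 6x^2 + 12x - 8 = (x - 2)^3.

χ_A(x) = (x - 2)^3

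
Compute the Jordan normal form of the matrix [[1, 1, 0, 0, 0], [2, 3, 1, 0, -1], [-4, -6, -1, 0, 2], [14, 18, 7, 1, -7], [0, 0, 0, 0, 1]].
The characteristic polynomial is det(xI - A) = (x - 1)^5, so the eigenvalues are 1 (algebraic multiplicity 5).

For λ = 1: rank(A - I) = 2, rank((A - I)^2) = 1, rank((A - I)^3) = 0. The eigenspace has dimension 5 - 2 = 3, so there are 3 Jordan blocks; the rank sequence gives block sizes [3, 1, 1].

Assembling the blocks gives the Jordan form J above.

J = [[1, 1, 0, 0, 0], [0, 1, 1, 0, 0], [0, 0, 1, 0, 0], [0, 0, 0, 1, 0], [0, 0, 0, 0, 1]]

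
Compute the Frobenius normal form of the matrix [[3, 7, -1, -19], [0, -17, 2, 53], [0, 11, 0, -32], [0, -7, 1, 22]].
The invariant factors of A (the non-unit diagonal entries of the Smith normal form of xI - A over ℚ[x]) are x - 3, (x - 3)(x - 1)^2, each dividing the next. The characteristic polynomial is their product, (x - 3)^2(x - 1)^2.

The rational canonical form is the block-diagonal matrix of companion matrices C(f_i):
R = [[3, 0, 0, 0], [0, 0, 0, 3], [0, 1, 0, -7], [0, 0, 1, 5]].

R = [[3, 0, 0, 0], [0, 0, 0, 3], [0, 1, 0, -7], [0, 0, 1, 5]]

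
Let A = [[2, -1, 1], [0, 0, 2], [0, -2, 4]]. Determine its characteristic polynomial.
χ_A(x) = (x - 2)^3

xI - A = [[x - 2, 1, -1], [0, x, -2], [0, 2, x - 4]].

Expanding det(xI - A) along the first row:
det(xI - A) = + (x - 2)·det([[x, -2], [2, x - 4]]) - (1)·det([[0, -2], [0, x - 4]]) + (-1)·det([[0, x], [0, 2]]).

Evaluating gives χ_A(x) = x^3 - 6x^2 + 12x - 8 = (x - 2)^3.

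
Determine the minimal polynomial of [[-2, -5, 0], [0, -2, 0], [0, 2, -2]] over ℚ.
m_A(x) = (x + 2)^2

The characteristic polynomial factors as (x + 2)^3. The minimal polynomial is ∏(x - λ)^{k_λ} where k_λ is the size of the largest Jordan block at λ.

For λ = -2: rank(A + 2I) = 1, and the largest Jordan block has size 2 (the smallest k with rank((A + 2I)^k) = rank((A + 2I)^(k+1))).

So m_A(x) = (x + 2)^2.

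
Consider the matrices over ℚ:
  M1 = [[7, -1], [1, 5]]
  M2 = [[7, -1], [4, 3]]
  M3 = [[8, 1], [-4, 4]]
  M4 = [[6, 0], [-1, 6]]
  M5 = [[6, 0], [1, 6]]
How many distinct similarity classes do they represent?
2 classes: {M1, M3, M4, M5}, {M2}

Characteristic polynomials: χ_{M1} = (x - 6)^2, χ_{M2} = (x - 5)^2, χ_{M3} = (x - 6)^2, χ_{M4} = (x - 6)^2, χ_{M5} = (x - 6)^2.

{M1, M3, M4, M5}: invariant factors (x - 6)^2.

{M2}: invariant factors (x - 5)^2.

Matrices are similar if and only if their invariant-factor lists agree; the partition into similarity classes is {M1, M3, M4, M5}, {M2}.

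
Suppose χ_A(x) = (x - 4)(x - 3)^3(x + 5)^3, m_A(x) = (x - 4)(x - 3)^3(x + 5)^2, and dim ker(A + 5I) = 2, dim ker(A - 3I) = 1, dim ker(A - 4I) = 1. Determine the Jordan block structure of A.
Jordan blocks: (-5, 2), (-5, 1), (3, 3), (4, 1)

λ = -5: algebraic multiplicity 3 (exponent in χ_A), largest block size 2 (exponent in m_A), 2 blocks (geometric multiplicity). These force block sizes [2, 1].
λ = 3: algebraic multiplicity 3 (exponent in χ_A), largest block size 3 (exponent in m_A), 1 block (geometric multiplicity). This forces block sizes [3].
λ = 4: algebraic multiplicity 1 (exponent in χ_A), largest block size 1 (exponent in m_A), 1 block (geometric multiplicity). This forces block sizes [1].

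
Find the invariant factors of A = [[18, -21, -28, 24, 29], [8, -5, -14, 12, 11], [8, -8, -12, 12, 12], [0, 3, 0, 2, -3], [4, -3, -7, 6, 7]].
x - 2, x - 2, (x - 2)^3

The Jordan structure of A has elementary divisors (x - 2)^3, (x - 2), (x - 2). Arranging the block sizes at each eigenvalue in decreasing order and taking row products gives the invariant factors.

Invariant factors (smallest first, each dividing the next): x - 2, x - 2, (x - 2)^3.

Check: the last factor (x - 2)^3 is the minimal polynomial, and the product (x - 2)^5 is the characteristic polynomial.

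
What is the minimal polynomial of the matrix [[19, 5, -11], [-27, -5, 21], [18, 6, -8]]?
The characteristic polynomial factors as (x - 4)^2(x + 2). The minimal polynomial is ∏(x - λ)^{k_λ} where k_λ is the size of the largest Jordan block at λ.

For λ = -2: rank(A + 2I) = 2, and the largest Jordan block has size 1 (the smallest k with rank((A + 2I)^k) = rank((A + 2I)^(k+1))).
For λ = 4: rank(A - 4I) = 2, and the largest Jordan block has size 2 (the smallest k with rank((A - 4I)^k) = rank((A - 4I)^(k+1))).

So m_A(x) = (x - 4)^2(x + 2).

m_A(x) = (x - 4)^2(x + 2)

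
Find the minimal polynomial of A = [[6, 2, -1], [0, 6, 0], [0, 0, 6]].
The characteristic polynomial factors as (x - 6)^3. The minimal polynomial is ∏(x - λ)^{k_λ} where k_λ is the size of the largest Jordan block at λ.

For λ = 6: rank(A - 6I) = 1, and the largest Jordan block has size 2 (the smallest k with rank((A - 6I)^k) = rank((A - 6I)^(k+1))).

So m_A(x) = (x - 6)^2.

m_A(x) = (x - 6)^2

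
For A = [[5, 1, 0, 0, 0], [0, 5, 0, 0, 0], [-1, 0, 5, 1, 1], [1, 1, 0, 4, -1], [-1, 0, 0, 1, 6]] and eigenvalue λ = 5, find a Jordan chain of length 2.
v_1 = [[0, 1, 0, 0, 0]]^T, v_2 = [[1, 0, 0, 1, 0]]^T

We seek v_1 ∈ ker((A - 5I)^2) \ ker(A - 5I), then set v_{i+1} = (A - 5I) v_i.

One such chain is v_1 = [[0, 1, 0, 0, 0]]^T, v_2 = [[1, 0, 0, 1, 0]]^T. Check: (A - 5I) v_2 = [[0, 0, 0, 0, 0]]^T = 0.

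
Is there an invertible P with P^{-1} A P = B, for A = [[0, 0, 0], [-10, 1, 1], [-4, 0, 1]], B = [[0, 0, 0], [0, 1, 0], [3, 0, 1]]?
No.

Both have characteristic polynomial x(x - 1)^2, but the minimal polynomial of A is x(x - 1)^2 while the minimal polynomial of B is x(x - 1). The minimal polynomial is a similarity invariant, so A and B are not similar.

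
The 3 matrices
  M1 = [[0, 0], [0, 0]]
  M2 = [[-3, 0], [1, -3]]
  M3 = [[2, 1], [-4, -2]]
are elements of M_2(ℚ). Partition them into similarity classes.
Characteristic polynomials: χ_{M1} = x^2, χ_{M2} = (x + 3)^2, χ_{M3} = x^2.

{M1}: invariant factors x, x.

{M2}: invariant factors (x + 3)^2.

{M3}: invariant factors x^2.

Matrices are similar if and only if their invariant-factor lists agree; the partition into similarity classes is {M1}, {M2}, {M3}.

3 classes: {M1}, {M2}, {M3}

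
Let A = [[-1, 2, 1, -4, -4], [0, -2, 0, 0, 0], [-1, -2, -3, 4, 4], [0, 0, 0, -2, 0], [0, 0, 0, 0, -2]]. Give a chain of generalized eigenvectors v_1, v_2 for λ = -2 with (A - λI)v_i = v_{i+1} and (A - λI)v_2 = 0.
We seek v_1 ∈ ker((A + 2I)^2) \ ker(A + 2I), then set v_{i+1} = (A + 2I) v_i.

One such chain is v_1 = [[0, 1, -1, 0, 0]]^T, v_2 = [[1, 0, -1, 0, 0]]^T. Check: (A + 2I) v_2 = [[0, 0, 0, 0, 0]]^T = 0.

v_1 = [[0, 1, -1, 0, 0]]^T, v_2 = [[1, 0, -1, 0, 0]]^T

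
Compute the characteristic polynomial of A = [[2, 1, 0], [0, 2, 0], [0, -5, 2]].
xI - A = [[x - 2, -1, 0], [0, x - 2, 0], [0, 5, x - 2]].

Expanding det(xI - A) along the first row:
det(xI - A) = + (x - 2)·det([[x - 2, 0], [5, x - 2]]) - (-1)·det([[0, 0], [0, x - 2]]) + (0)·det([[0, x - 2], [0, 5]]).

Evaluating gives χ_A(x) = x^3 - 6x^2 + 12x - 8 = (x - 2)^3.

χ_A(x) = (x - 2)^3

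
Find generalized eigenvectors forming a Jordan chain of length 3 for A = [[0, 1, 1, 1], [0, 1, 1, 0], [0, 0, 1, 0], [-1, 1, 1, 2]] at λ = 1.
v_1 = [[0, 0, 1, 0]]^T, v_2 = [[1, 1, 0, 1]]^T, v_3 = [[1, 0, 0, 1]]^T

We seek v_1 ∈ ker((A - I)^3) \ ker((A - I)^2), then set v_{i+1} = (A - I) v_i.

One such chain is v_1 = [[0, 0, 1, 0]]^T, v_2 = [[1, 1, 0, 1]]^T, v_3 = [[1, 0, 0, 1]]^T. Check: (A - I) v_3 = [[0, 0, 0, 0]]^T = 0.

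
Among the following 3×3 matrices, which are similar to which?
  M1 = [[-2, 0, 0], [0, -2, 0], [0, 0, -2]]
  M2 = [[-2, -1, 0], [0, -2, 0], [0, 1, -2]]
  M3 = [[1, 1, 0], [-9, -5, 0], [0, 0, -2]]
2 classes: {M1}, {M2, M3}

Characteristic polynomials: χ_{M1} = (x + 2)^3, χ_{M2} = (x + 2)^3, χ_{M3} = (x + 2)^3.

{M1}: invariant factors x + 2, x + 2, x + 2.

{M2, M3}: invariant factors x + 2, (x + 2)^2.

Matrices are similar if and only if their invariant-factor lists agree; the partition into similarity classes is {M1}, {M2, M3}.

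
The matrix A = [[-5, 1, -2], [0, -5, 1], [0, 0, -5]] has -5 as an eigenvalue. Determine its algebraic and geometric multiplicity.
The characteristic polynomial is (x + 5)^3, so the factor x + 5 appears with exponent 3: the algebraic multiplicity is 3.

rank(A + 5I) = 2, so the eigenspace has dimension 3 - 2 = 1: the geometric multiplicity is 1.

Since 1 < 3, A is not diagonalizable.

algebraic multiplicity 3, geometric multiplicity 1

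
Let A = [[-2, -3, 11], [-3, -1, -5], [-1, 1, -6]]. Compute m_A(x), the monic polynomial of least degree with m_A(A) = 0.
m_A(x) = (x + 3)^3

The characteristic polynomial factors as (x + 3)^3. The minimal polynomial is ∏(x - λ)^{k_λ} where k_λ is the size of the largest Jordan block at λ.

For λ = -3: rank(A + 3I) = 2, and the largest Jordan block has size 3 (the smallest k with rank((A + 3I)^k) = rank((A + 3I)^(k+1))).

So m_A(x) = (x + 3)^3.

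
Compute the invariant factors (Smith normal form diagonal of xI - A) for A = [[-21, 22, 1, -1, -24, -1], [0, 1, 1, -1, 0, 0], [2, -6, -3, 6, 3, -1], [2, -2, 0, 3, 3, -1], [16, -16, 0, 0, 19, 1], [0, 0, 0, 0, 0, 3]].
(x - 3)^3(x + 1)^2(x + 5)

The Jordan structure of A has elementary divisors (x + 5), (x + 1)^2, (x - 3)^3. Arranging the block sizes at each eigenvalue in decreasing order and taking row products gives the invariant factors.

Invariant factors (smallest first, each dividing the next): (x - 3)^3(x + 1)^2(x + 5).

Check: the last factor (x - 3)^3(x + 1)^2(x + 5) is the minimal polynomial, and the product (x - 3)^3(x + 1)^2(x + 5) is the characteristic polynomial.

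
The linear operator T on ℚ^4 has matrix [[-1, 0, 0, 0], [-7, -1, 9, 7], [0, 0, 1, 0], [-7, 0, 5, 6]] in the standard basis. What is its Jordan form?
J = [[-1, 0, 0, 0], [0, -1, 0, 0], [0, 0, 1, 0], [0, 0, 0, 6]]

The characteristic polynomial is det(xI - A) = (x - 6)(x - 1)(x + 1)^2, so the eigenvalues are -1 (algebraic multiplicity 2), 1 (algebraic multiplicity 1), 6 (algebraic multiplicity 1).

For λ = -1: rank(A + I) = 2. The eigenspace has dimension 4 - 2 = 2, so there are 2 Jordan blocks; the rank sequence gives block sizes [1, 1].

For λ = 1: algebraic multiplicity 1 gives one 1×1 block.

For λ = 6: algebraic multiplicity 1 gives one 1×1 block.

Assembling the blocks gives the Jordan form J above.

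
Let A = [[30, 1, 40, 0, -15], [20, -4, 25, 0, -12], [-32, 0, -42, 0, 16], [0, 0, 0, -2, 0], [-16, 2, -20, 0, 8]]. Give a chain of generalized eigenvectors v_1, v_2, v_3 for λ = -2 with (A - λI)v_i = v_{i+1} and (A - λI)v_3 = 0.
We seek v_1 ∈ ker((A + 2I)^3) \ ker((A + 2I)^2), then set v_{i+1} = (A + 2I) v_i.

One such chain is v_1 = [[1, -4, 1, 1, 4]]^T, v_2 = [[8, 5, -8, 0, -4]]^T, v_3 = [[1, -2, 0, 0, 2]]^T. Check: (A + 2I) v_3 = [[0, 0, 0, 0, 0]]^T = 0.

v_1 = [[1, -4, 1, 1, 4]]^T, v_2 = [[8, 5, -8, 0, -4]]^T, v_3 = [[1, -2, 0, 0, 2]]^T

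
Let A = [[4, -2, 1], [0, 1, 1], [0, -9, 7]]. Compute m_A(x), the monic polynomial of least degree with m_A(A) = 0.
The characteristic polynomial factors as (x - 4)^3. The minimal polynomial is ∏(x - λ)^{k_λ} where k_λ is the size of the largest Jordan block at λ.

For λ = 4: rank(A - 4I) = 2, and the largest Jordan block has size 3 (the smallest k with rank((A - 4I)^k) = rank((A - 4I)^(k+1))).

So m_A(x) = (x - 4)^3.

m_A(x) = (x - 4)^3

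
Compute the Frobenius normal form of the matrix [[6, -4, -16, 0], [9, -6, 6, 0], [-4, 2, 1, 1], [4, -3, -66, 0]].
R = [[0, 0, 0, 60], [1, 0, 0, 38], [0, 1, 0, 10], [0, 0, 1, 1]]

The invariant factors of A (the non-unit diagonal entries of the Smith normal form of xI - A over ℚ[x]) are (x - 5)(x + 2)(x^2 + 2x + 6), each dividing the next. The characteristic polynomial is their product, (x - 5)(x + 2)(x^2 + 2x + 6).

The rational canonical form is the block-diagonal matrix of companion matrices C(f_i):
R = [[0, 0, 0, 60], [1, 0, 0, 38], [0, 1, 0, 10], [0, 0, 1, 1]].

Note the characteristic polynomial does not split into linear factors over ℚ, so A has no Jordan form over ℚ; the rational canonical form exists over any field.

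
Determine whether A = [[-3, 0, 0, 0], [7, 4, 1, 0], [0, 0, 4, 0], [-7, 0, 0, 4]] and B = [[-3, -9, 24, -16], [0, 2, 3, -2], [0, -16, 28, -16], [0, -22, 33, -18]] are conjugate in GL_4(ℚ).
Two matrices over a field are similar if and only if they have the same invariant factors.

Both A and B have characteristic polynomial (x - 4)^3(x + 3) and minimal polynomial (x - 4)^2(x + 3). Computing further, both have invariant factors x - 4, (x - 4)^2(x + 3). Hence A and B are similar.

Yes.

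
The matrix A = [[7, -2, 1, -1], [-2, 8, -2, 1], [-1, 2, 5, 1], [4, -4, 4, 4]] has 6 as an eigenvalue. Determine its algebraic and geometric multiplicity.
algebraic multiplicity 4, geometric multiplicity 2

The characteristic polynomial is (x - 6)^4, so the factor x - 6 appears with exponent 4: the algebraic multiplicity is 4.

rank(A - 6I) = 2, so the eigenspace has dimension 4 - 2 = 2: the geometric multiplicity is 2.

Since 2 < 4, A is not diagonalizable.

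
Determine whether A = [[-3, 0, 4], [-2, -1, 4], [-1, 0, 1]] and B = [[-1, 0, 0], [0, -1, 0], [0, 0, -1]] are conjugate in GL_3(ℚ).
No.

Both have characteristic polynomial (x + 1)^3, but the minimal polynomial of A is (x + 1)^2 while the minimal polynomial of B is x + 1. The minimal polynomial is a similarity invariant, so A and B are not similar.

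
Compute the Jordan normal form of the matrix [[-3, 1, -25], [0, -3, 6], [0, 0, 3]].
J = [[-3, 1, 0], [0, -3, 0], [0, 0, 3]]

The characteristic polynomial is det(xI - A) = (x - 3)(x + 3)^2, so the eigenvalues are -3 (algebraic multiplicity 2), 3 (algebraic multiplicity 1).

For λ = -3: rank(A + 3I) = 2, rank((A + 3I)^2) = 1. The eigenspace has dimension 3 - 2 = 1, so there is 1 Jordan block; the rank sequence gives block sizes [2].

For λ = 3: algebraic multiplicity 1 gives one 1×1 block.

Assembling the blocks gives the Jordan form J above.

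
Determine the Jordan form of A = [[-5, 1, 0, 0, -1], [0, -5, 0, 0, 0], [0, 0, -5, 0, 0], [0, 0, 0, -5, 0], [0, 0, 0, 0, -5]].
J = [[-5, 1, 0, 0, 0], [0, -5, 0, 0, 0], [0, 0, -5, 0, 0], [0, 0, 0, -5, 0], [0, 0, 0, 0, -5]]

The characteristic polynomial is det(xI - A) = (x + 5)^5, so the eigenvalues are -5 (algebraic multiplicity 5).

For λ = -5: rank(A + 5I) = 1, rank((A + 5I)^2) = 0. The eigenspace has dimension 5 - 1 = 4, so there are 4 Jordan blocks; the rank sequence gives block sizes [2, 1, 1, 1].

Assembling the blocks gives the Jordan form J above.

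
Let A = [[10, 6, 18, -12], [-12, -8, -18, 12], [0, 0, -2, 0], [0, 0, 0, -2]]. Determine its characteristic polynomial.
xI - A = [[x - 10, -6, -18, 12], [12, x + 8, 18, -12], [0, 0, x + 2, 0], [0, 0, 0, x + 2]].

Expanding det(xI - A) along the first row:
det(xI - A) = + (x - 10)·det([[x + 8, 18, -12], [0, x + 2, 0], [0, 0, x + 2]]) - (-6)·det([[12, 18, -12], [0, x + 2, 0], [0, 0, x + 2]]) + (-18)·det([[12, x + 8, -12], [0, 0, 0], [0, 0, x + 2]]) - (12)·det([[12, x + 8, 18], [0, 0, x + 2], [0, 0, 0]]).

Evaluating gives χ_A(x) = x^4 + 2x^3 - 12x^2 - 40x - 32 = (x - 4)(x + 2)^3.

χ_A(x) = (x - 4)(x + 2)^3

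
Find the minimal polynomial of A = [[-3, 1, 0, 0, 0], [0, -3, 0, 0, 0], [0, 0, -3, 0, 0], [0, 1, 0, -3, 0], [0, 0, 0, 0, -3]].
m_A(x) = (x + 3)^2

The characteristic polynomial factors as (x + 3)^5. The minimal polynomial is ∏(x - λ)^{k_λ} where k_λ is the size of the largest Jordan block at λ.

For λ = -3: rank(A + 3I) = 1, and the largest Jordan block has size 2 (the smallest k with rank((A + 3I)^k) = rank((A + 3I)^(k+1))).

So m_A(x) = (x + 3)^2.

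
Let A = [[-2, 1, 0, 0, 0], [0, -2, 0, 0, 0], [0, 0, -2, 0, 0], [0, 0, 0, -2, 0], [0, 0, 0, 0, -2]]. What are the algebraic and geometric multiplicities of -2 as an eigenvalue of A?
The characteristic polynomial is (x + 2)^5, so the factor x + 2 appears with exponent 5: the algebraic multiplicity is 5.

rank(A + 2I) = 1, so the eigenspace has dimension 5 - 1 = 4: the geometric multiplicity is 4.

Since 4 < 5, A is not diagonalizable.

algebraic multiplicity 5, geometric multiplicity 4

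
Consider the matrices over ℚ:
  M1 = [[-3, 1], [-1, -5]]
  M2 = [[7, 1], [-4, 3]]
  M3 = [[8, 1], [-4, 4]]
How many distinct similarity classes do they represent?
3 classes: {M1}, {M2}, {M3}

Characteristic polynomials: χ_{M1} = (x + 4)^2, χ_{M2} = (x - 5)^2, χ_{M3} = (x - 6)^2.

{M1}: invariant factors (x + 4)^2.

{M2}: invariant factors (x - 5)^2.

{M3}: invariant factors (x - 6)^2.

Matrices are similar if and only if their invariant-factor lists agree; the partition into similarity classes is {M1}, {M2}, {M3}.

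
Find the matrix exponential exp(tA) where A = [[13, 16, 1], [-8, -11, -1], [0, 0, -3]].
e^{tA} = [[(2*e^{8*t} - 1)*e^{-3*t}, (2*e^{8*t} - 2)*e^{-3*t}, t*e^{-3*t}], [(1 - e^{8*t})*e^{-3*t}, (2 - e^{8*t})*e^{-3*t}, -t*e^{-3*t}], [0, 0, e^{-3*t}]]

A has Jordan form J = [[-3, 1, 0], [0, -3, 0], [0, 0, 5]] with A = PJP^{-1}, so e^{tA} = P e^{tJ} P^{-1}.

For a Jordan block J_k(λ), e^{tJ_k(λ)} = e^{λt} · (I + tN + t^2 N^2/2! + ... + t^{k-1} N^{k-1}/(k-1)!) where N is the nilpotent superdiagonal part.

Assembling the blocks and conjugating back gives the entries of e^{tA} as shown above.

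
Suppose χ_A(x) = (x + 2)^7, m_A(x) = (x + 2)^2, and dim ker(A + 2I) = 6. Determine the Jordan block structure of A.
Jordan blocks: (-2, 2), (-2, 1), (-2, 1), (-2, 1), (-2, 1), (-2, 1)

λ = -2: algebraic multiplicity 7 (exponent in χ_A), largest block size 2 (exponent in m_A), 6 blocks (geometric multiplicity). These force block sizes [2, 1, 1, 1, 1, 1].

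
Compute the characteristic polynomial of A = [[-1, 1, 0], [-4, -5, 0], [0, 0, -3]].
xI - A = [[x + 1, -1, 0], [4, x + 5, 0], [0, 0, x + 3]].

Expanding det(xI - A) along the first row:
det(xI - A) = + (x + 1)·det([[x + 5, 0], [0, x + 3]]) - (-1)·det([[4, 0], [0, x + 3]]) + (0)·det([[4, x + 5], [0, 0]]).

Evaluating gives χ_A(x) = x^3 + 9x^2 + 27x + 27 = (x + 3)^3.

χ_A(x) = (x + 3)^3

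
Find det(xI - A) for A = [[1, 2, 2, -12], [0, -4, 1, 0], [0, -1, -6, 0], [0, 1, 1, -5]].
xI - A = [[x - 1, -2, -2, 12], [0, x + 4, -1, 0], [0, 1, x + 6, 0], [0, -1, -1, x + 5]].

Expanding det(xI - A) along the first row:
det(xI - A) = + (x - 1)·det([[x + 4, -1, 0], [1, x + 6, 0], [-1, -1, x + 5]]) - (-2)·det([[0, -1, 0], [0, x + 6, 0], [0, -1, x + 5]]) + (-2)·det([[0, x + 4, 0], [0, 1, 0], [0, -1, x + 5]]) - (12)·det([[0, x + 4, -1], [0, 1, x + 6], [0, -1, -1]]).

Evaluating gives χ_A(x) = x^4 + 14x^3 + 60x^2 + 50x - 125 = (x - 1)(x + 5)^3.

χ_A(x) = (x - 1)(x + 5)^3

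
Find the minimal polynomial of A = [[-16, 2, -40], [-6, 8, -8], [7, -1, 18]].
m_A(x) = (x - 6)^2(x + 2)

The characteristic polynomial factors as (x - 6)^2(x + 2). The minimal polynomial is ∏(x - λ)^{k_λ} where k_λ is the size of the largest Jordan block at λ.

For λ = -2: rank(A + 2I) = 2, and the largest Jordan block has size 1 (the smallest k with rank((A + 2I)^k) = rank((A + 2I)^(k+1))).
For λ = 6: rank(A - 6I) = 2, and the largest Jordan block has size 2 (the smallest k with rank((A - 6I)^k) = rank((A - 6I)^(k+1))).

So m_A(x) = (x - 6)^2(x + 2).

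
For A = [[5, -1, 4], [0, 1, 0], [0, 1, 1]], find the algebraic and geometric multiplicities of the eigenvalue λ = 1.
The characteristic polynomial is (x - 5)(x - 1)^2, so the factor x - 1 appears with exponent 2: the algebraic multiplicity is 2.

rank(A - I) = 2, so the eigenspace has dimension 3 - 2 = 1: the geometric multiplicity is 1.

Since 1 < 2, A is not diagonalizable.

algebraic multiplicity 2, geometric multiplicity 1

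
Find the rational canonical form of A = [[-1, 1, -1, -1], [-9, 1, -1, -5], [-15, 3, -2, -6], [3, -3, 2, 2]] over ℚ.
The invariant factors of A (the non-unit diagonal entries of the Smith normal form of xI - A over ℚ[x]) are (x - 2)(x + 2), (x - 2)(x + 2), each dividing the next. The characteristic polynomial is their product, (x - 2)^2(x + 2)^2.

The rational canonical form is the block-diagonal matrix of companion matrices C(f_i):
R = [[0, 4, 0, 0], [1, 0, 0, 0], [0, 0, 0, 4], [0, 0, 1, 0]].

R = [[0, 4, 0, 0], [1, 0, 0, 0], [0, 0, 0, 4], [0, 0, 1, 0]]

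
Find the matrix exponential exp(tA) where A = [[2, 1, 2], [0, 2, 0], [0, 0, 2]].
A has Jordan form J = [[2, 1, 0], [0, 2, 0], [0, 0, 2]] with A = PJP^{-1}, so e^{tA} = P e^{tJ} P^{-1}.

For a Jordan block J_k(λ), e^{tJ_k(λ)} = e^{λt} · (I + tN + t^2 N^2/2! + ... + t^{k-1} N^{k-1}/(k-1)!) where N is the nilpotent superdiagonal part.

Assembling the blocks and conjugating back gives the entries of e^{tA} as shown above.

e^{tA} = [[e^{2*t}, t*e^{2*t}, 2*t*e^{2*t}], [0, e^{2*t}, 0], [0, 0, e^{2*t}]]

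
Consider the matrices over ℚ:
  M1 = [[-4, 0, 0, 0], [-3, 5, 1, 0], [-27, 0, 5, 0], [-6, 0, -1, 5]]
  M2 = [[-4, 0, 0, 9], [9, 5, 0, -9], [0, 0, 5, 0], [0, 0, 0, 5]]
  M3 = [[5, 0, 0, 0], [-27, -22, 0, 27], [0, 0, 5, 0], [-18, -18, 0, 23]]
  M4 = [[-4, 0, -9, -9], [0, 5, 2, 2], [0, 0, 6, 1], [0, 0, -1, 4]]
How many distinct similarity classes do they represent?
2 classes: {M1, M4}, {M2, M3}

Characteristic polynomials: χ_{M1} = (x - 5)^3(x + 4), χ_{M2} = (x - 5)^3(x + 4), χ_{M3} = (x - 5)^3(x + 4), χ_{M4} = (x - 5)^3(x + 4).

{M1, M4}: invariant factors x - 5, (x - 5)^2(x + 4).

{M2, M3}: invariant factors x - 5, x - 5, (x - 5)(x + 4).

Matrices are similar if and only if their invariant-factor lists agree; the partition into similarity classes is {M1, M4}, {M2, M3}.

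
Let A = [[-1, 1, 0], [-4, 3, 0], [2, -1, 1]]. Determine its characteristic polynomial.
χ_A(x) = (x - 1)^3

xI - A = [[x + 1, -1, 0], [4, x - 3, 0], [-2, 1, x - 1]].

Expanding det(xI - A) along the first row:
det(xI - A) = + (x + 1)·det([[x - 3, 0], [1, x - 1]]) - (-1)·det([[4, 0], [-2, x - 1]]) + (0)·det([[4, x - 3], [-2, 1]]).

Evaluating gives χ_A(x) = x^3 - 3x^2 + 3x - 1 = (x - 1)^3.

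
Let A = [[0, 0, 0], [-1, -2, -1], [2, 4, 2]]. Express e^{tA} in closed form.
A has Jordan form J = [[0, 1, 0], [0, 0, 0], [0, 0, 0]] with A = PJP^{-1}, so e^{tA} = P e^{tJ} P^{-1}.

For a Jordan block J_k(λ), e^{tJ_k(λ)} = e^{λt} · (I + tN + t^2 N^2/2! + ... + t^{k-1} N^{k-1}/(k-1)!) where N is the nilpotent superdiagonal part.

Assembling the blocks and conjugating back gives the entries of e^{tA} as shown above.

e^{tA} = [[1, 0, 0], [-t, 1 - 2*t, -t], [2*t, 4*t, 2*t + 1]]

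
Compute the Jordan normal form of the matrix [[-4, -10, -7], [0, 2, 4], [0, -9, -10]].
The characteristic polynomial is det(xI - A) = (x + 4)^3, so the eigenvalues are -4 (algebraic multiplicity 3).

For λ = -4: rank(A + 4I) = 2, rank((A + 4I)^2) = 1, rank((A + 4I)^3) = 0. The eigenspace has dimension 3 - 2 = 1, so there is 1 Jordan block; the rank sequence gives block sizes [3].

Assembling the blocks gives the Jordan form J above.

J = [[-4, 1, 0], [0, -4, 1], [0, 0, -4]]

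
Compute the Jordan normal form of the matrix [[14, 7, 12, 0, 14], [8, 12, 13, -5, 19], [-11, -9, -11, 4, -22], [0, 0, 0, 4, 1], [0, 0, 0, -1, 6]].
J = [[5, 1, 0, 0, 0], [0, 5, 1, 0, 0], [0, 0, 5, 0, 0], [0, 0, 0, 5, 1], [0, 0, 0, 0, 5]]

The characteristic polynomial is det(xI - A) = (x - 5)^5, so the eigenvalues are 5 (algebraic multiplicity 5).

For λ = 5: rank(A - 5I) = 3, rank((A - 5I)^2) = 1, rank((A - 5I)^3) = 0. The eigenspace has dimension 5 - 3 = 2, so there are 2 Jordan blocks; the rank sequence gives block sizes [3, 2].

Assembling the blocks gives the Jordan form J above.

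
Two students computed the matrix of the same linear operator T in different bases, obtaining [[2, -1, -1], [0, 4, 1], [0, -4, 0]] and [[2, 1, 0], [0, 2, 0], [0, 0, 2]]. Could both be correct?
No.

Both have characteristic polynomial (x - 2)^3, but the minimal polynomial of A is (x - 2)^3 while the minimal polynomial of B is (x - 2)^2. The minimal polynomial is a similarity invariant, so A and B are not similar.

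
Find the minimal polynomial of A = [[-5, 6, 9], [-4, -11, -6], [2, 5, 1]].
The characteristic polynomial factors as (x + 5)^3. The minimal polynomial is ∏(x - λ)^{k_λ} where k_λ is the size of the largest Jordan block at λ.

For λ = -5: rank(A + 5I) = 2, and the largest Jordan block has size 3 (the smallest k with rank((A + 5I)^k) = rank((A + 5I)^(k+1))).

So m_A(x) = (x + 5)^3.

m_A(x) = (x + 5)^3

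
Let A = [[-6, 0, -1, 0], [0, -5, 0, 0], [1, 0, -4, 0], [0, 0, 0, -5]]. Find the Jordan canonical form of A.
The characteristic polynomial is det(xI - A) = (x + 5)^4, so the eigenvalues are -5 (algebraic multiplicity 4).

For λ = -5: rank(A + 5I) = 1, rank((A + 5I)^2) = 0. The eigenspace has dimension 4 - 1 = 3, so there are 3 Jordan blocks; the rank sequence gives block sizes [2, 1, 1].

Assembling the blocks gives the Jordan form J above.

J = [[-5, 1, 0, 0], [0, -5, 0, 0], [0, 0, -5, 0], [0, 0, 0, -5]]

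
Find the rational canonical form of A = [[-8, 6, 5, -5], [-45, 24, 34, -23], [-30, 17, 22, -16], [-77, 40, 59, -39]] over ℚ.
The invariant factors of A (the non-unit diagonal entries of the Smith normal form of xI - A over ℚ[x]) are (x + 1)(x^3 - x + 3), each dividing the next. The characteristic polynomial is their product, (x + 1)(x^3 - x + 3).

The rational canonical form is the block-diagonal matrix of companion matrices C(f_i):
R = [[0, 0, 0, -3], [1, 0, 0, -2], [0, 1, 0, 1], [0, 0, 1, -1]].

Note the characteristic polynomial does not split into linear factors over ℚ, so A has no Jordan form over ℚ; the rational canonical form exists over any field.

R = [[0, 0, 0, -3], [1, 0, 0, -2], [0, 1, 0, 1], [0, 0, 1, -1]]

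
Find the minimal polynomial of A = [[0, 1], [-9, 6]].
m_A(x) = (x - 3)^2

The characteristic polynomial factors as (x - 3)^2. The minimal polynomial is ∏(x - λ)^{k_λ} where k_λ is the size of the largest Jordan block at λ.

For λ = 3: rank(A - 3I) = 1, and the largest Jordan block has size 2 (the smallest k with rank((A - 3I)^k) = rank((A - 3I)^(k+1))).

So m_A(x) = (x - 3)^2.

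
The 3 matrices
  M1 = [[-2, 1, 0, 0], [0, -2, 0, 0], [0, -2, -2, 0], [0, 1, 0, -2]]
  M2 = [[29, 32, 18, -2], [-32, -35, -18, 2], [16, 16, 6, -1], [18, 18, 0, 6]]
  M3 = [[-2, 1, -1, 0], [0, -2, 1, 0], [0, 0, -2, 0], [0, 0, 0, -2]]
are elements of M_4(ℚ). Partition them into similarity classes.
Characteristic polynomials: χ_{M1} = (x + 2)^4, χ_{M2} = (x - 6)^2(x + 3)^2, χ_{M3} = (x + 2)^4.

{M1}: invariant factors x + 2, x + 2, (x + 2)^2.

{M2}: invariant factors x + 3, (x - 6)^2(x + 3).

{M3}: invariant factors x + 2, (x + 2)^3.

Matrices are similar if and only if their invariant-factor lists agree; the partition into similarity classes is {M1}, {M2}, {M3}.

3 classes: {M1}, {M2}, {M3}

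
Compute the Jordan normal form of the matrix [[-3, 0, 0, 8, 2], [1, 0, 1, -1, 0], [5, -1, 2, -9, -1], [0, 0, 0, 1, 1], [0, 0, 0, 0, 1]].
The characteristic polynomial is det(xI - A) = (x - 1)^4(x + 3), so the eigenvalues are -3 (algebraic multiplicity 1), 1 (algebraic multiplicity 4).

For λ = -3: algebraic multiplicity 1 gives one 1×1 block.

For λ = 1: rank(A - I) = 3, rank((A - I)^2) = 1. The eigenspace has dimension 5 - 3 = 2, so there are 2 Jordan blocks; the rank sequence gives block sizes [2, 2].

Assembling the blocks gives the Jordan form J above.

J = [[-3, 0, 0, 0, 0], [0, 1, 1, 0, 0], [0, 0, 1, 0, 0], [0, 0, 0, 1, 1], [0, 0, 0, 0, 1]]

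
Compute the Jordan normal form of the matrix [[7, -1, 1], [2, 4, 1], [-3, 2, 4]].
The characteristic polynomial is det(xI - A) = (x - 5)^3, so the eigenvalues are 5 (algebraic multiplicity 3).

For λ = 5: rank(A - 5I) = 2, rank((A - 5I)^2) = 1, rank((A - 5I)^3) = 0. The eigenspace has dimension 3 - 2 = 1, so there is 1 Jordan block; the rank sequence gives block sizes [3].

Assembling the blocks gives the Jordan form J above.

J = [[5, 1, 0], [0, 5, 1], [0, 0, 5]]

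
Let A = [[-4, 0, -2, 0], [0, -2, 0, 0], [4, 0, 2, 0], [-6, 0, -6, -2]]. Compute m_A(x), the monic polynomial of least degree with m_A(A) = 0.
m_A(x) = x(x + 2)

The characteristic polynomial factors as x(x + 2)^3. The minimal polynomial is ∏(x - λ)^{k_λ} where k_λ is the size of the largest Jordan block at λ.

For λ = -2: rank(A + 2I) = 1, and the largest Jordan block has size 1 (the smallest k with rank((A + 2I)^k) = rank((A + 2I)^(k+1))).
For λ = 0: rank(A) = 3, and the largest Jordan block has size 1 (the smallest k with rank(A^k) = rank(A^(k+1))).

So m_A(x) = x(x + 2).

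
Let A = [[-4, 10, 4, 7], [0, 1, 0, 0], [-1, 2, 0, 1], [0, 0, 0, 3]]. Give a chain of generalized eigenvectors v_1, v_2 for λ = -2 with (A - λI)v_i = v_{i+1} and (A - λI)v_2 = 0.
We seek v_1 ∈ ker((A + 2I)^2) \ ker(A + 2I), then set v_{i+1} = (A + 2I) v_i.

One such chain is v_1 = [[1, 0, 1, 0]]^T, v_2 = [[2, 0, 1, 0]]^T. Check: (A + 2I) v_2 = [[0, 0, 0, 0]]^T = 0.

v_1 = [[1, 0, 1, 0]]^T, v_2 = [[2, 0, 1, 0]]^T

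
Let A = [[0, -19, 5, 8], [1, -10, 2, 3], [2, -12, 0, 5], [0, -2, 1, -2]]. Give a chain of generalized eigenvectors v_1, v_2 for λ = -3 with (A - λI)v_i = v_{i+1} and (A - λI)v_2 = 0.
v_1 = [[-1, 1, -5, 6]]^T, v_2 = [[1, 0, 1, -1]]^T

We seek v_1 ∈ ker((A + 3I)^2) \ ker(A + 3I), then set v_{i+1} = (A + 3I) v_i.

One such chain is v_1 = [[-1, 1, -5, 6]]^T, v_2 = [[1, 0, 1, -1]]^T. Check: (A + 3I) v_2 = [[0, 0, 0, 0]]^T = 0.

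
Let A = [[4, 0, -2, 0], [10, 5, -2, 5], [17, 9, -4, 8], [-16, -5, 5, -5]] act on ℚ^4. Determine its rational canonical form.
R = [[0, 0, 0, 0], [1, 0, 0, 3], [0, 1, 0, 4], [0, 0, 1, 0]]

The invariant factors of A (the non-unit diagonal entries of the Smith normal form of xI - A over ℚ[x]) are x(x + 1)(x^2 - x - 3), each dividing the next. The characteristic polynomial is their product, x(x + 1)(x^2 - x - 3).

The rational canonical form is the block-diagonal matrix of companion matrices C(f_i):
R = [[0, 0, 0, 0], [1, 0, 0, 3], [0, 1, 0, 4], [0, 0, 1, 0]].

Note the characteristic polynomial does not split into linear factors over ℚ, so A has no Jordan form over ℚ; the rational canonical form exists over any field.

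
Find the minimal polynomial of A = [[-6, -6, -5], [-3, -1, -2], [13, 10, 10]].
m_A(x) = (x - 1)^3

The characteristic polynomial factors as (x - 1)^3. The minimal polynomial is ∏(x - λ)^{k_λ} where k_λ is the size of the largest Jordan block at λ.

For λ = 1: rank(A - I) = 2, and the largest Jordan block has size 3 (the smallest k with rank((A - I)^k) = rank((A - I)^(k+1))).

So m_A(x) = (x - 1)^3.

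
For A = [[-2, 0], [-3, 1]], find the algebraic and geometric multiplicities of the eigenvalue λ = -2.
algebraic multiplicity 1, geometric multiplicity 1

The characteristic polynomial is (x - 1)(x + 2), so the factor x + 2 appears with exponent 1: the algebraic multiplicity is 1.

rank(A + 2I) = 1, so the eigenspace has dimension 2 - 1 = 1: the geometric multiplicity is 1.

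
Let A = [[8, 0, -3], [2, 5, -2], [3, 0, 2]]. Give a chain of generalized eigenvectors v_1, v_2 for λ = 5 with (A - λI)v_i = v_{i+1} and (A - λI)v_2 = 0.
v_1 = [[0, 0, 1]]^T, v_2 = [[-3, -2, -3]]^T

We seek v_1 ∈ ker((A - 5I)^2) \ ker(A - 5I), then set v_{i+1} = (A - 5I) v_i.

One such chain is v_1 = [[0, 0, 1]]^T, v_2 = [[-3, -2, -3]]^T. Check: (A - 5I) v_2 = [[0, 0, 0]]^T = 0.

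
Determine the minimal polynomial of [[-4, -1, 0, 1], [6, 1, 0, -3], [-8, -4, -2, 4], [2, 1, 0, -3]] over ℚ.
The characteristic polynomial factors as (x + 2)^4. The minimal polynomial is ∏(x - λ)^{k_λ} where k_λ is the size of the largest Jordan block at λ.

For λ = -2: rank(A + 2I) = 1, and the largest Jordan block has size 2 (the smallest k with rank((A + 2I)^k) = rank((A + 2I)^(k+1))).

So m_A(x) = (x + 2)^2.

m_A(x) = (x + 2)^2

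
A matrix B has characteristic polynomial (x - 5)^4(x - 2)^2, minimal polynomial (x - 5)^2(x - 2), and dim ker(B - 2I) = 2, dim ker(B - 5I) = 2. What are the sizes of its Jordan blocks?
λ = 2: algebraic multiplicity 2 (exponent in χ_B), largest block size 1 (exponent in m_B), 2 blocks (geometric multiplicity). These force block sizes [1, 1].
λ = 5: algebraic multiplicity 4 (exponent in χ_B), largest block size 2 (exponent in m_B), 2 blocks (geometric multiplicity). These force block sizes [2, 2].

Jordan blocks: (2, 1), (2, 1), (5, 2), (5, 2)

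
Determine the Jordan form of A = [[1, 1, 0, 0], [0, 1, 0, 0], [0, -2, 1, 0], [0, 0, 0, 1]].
J = [[1, 1, 0, 0], [0, 1, 0, 0], [0, 0, 1, 0], [0, 0, 0, 1]]

The characteristic polynomial is det(xI - A) = (x - 1)^4, so the eigenvalues are 1 (algebraic multiplicity 4).

For λ = 1: rank(A - I) = 1, rank((A - I)^2) = 0. The eigenspace has dimension 4 - 1 = 3, so there are 3 Jordan blocks; the rank sequence gives block sizes [2, 1, 1].

Assembling the blocks gives the Jordan form J above.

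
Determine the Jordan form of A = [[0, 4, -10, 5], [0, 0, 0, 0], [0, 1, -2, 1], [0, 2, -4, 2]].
J = [[0, 1, 0, 0], [0, 0, 0, 0], [0, 0, 0, 1], [0, 0, 0, 0]]

The characteristic polynomial is det(xI - A) = x^4, so the eigenvalues are 0 (algebraic multiplicity 4).

For λ = 0: rank(A) = 2, rank(A^2) = 0. The eigenspace has dimension 4 - 2 = 2, so there are 2 Jordan blocks; the rank sequence gives block sizes [2, 2].

Assembling the blocks gives the Jordan form J above.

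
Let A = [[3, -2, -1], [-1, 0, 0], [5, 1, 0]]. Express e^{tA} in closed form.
A has Jordan form J = [[1, 1, 0], [0, 1, 1], [0, 0, 1]] with A = PJP^{-1}, so e^{tA} = P e^{tJ} P^{-1}.

For a Jordan block J_k(λ), e^{tJ_k(λ)} = e^{λt} · (I + tN + t^2 N^2/2! + ... + t^{k-1} N^{k-1}/(k-1)!) where N is the nilpotent superdiagonal part.

Assembling the blocks and conjugating back gives the entries of e^{tA} as shown above.

e^{tA} = [[(t^2 + 4*t + 2)*e^{t}/2, t*(-3*t - 4)*e^{t}/2, t*(-t - 2)*e^{t}/2], [t*(-t - 2)*e^{t}/2, (3*t^2/2 - t + 1)*e^{t}, t^2*e^{t}/2], [t*(2*t + 5)*e^{t}, t*(1 - 6*t)*e^{t}, (-2*t^2 - t + 1)*e^{t}]]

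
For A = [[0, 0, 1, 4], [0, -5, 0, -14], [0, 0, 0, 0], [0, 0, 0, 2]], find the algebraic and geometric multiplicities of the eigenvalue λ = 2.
algebraic multiplicity 1, geometric multiplicity 1

The characteristic polynomial is x^2(x - 2)(x + 5), so the factor x - 2 appears with exponent 1: the algebraic multiplicity is 1.

rank(A - 2I) = 3, so the eigenspace has dimension 4 - 3 = 1: the geometric multiplicity is 1.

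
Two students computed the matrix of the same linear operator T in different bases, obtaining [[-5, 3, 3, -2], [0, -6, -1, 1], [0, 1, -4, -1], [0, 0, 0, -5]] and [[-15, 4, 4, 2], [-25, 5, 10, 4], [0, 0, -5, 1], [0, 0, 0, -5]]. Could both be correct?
Yes.

Two matrices over a field are similar if and only if they have the same invariant factors.

Both A and B have characteristic polynomial (x + 5)^4 and minimal polynomial (x + 5)^2. Computing further, both have invariant factors (x + 5)^2, (x + 5)^2. Hence A and B are similar.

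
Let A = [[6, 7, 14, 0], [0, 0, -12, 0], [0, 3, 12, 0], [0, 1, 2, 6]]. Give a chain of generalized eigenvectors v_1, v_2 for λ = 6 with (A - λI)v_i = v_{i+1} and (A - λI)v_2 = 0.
v_1 = [[-5, 5, -2, 0]]^T, v_2 = [[7, -6, 3, 1]]^T

We seek v_1 ∈ ker((A - 6I)^2) \ ker(A - 6I), then set v_{i+1} = (A - 6I) v_i.

One such chain is v_1 = [[-5, 5, -2, 0]]^T, v_2 = [[7, -6, 3, 1]]^T. Check: (A - 6I) v_2 = [[0, 0, 0, 0]]^T = 0.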